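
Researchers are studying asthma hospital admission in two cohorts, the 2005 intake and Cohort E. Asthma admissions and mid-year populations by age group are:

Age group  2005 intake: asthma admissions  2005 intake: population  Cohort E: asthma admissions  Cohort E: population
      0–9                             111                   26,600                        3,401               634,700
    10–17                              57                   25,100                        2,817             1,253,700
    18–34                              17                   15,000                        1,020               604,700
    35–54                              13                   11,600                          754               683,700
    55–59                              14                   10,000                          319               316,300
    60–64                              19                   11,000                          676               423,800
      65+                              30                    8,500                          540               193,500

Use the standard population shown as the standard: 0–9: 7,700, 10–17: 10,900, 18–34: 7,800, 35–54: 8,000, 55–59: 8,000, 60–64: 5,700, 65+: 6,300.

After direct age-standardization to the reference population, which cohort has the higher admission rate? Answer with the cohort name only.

Age-specific rates per 10,000 for the 2005 intake: 41.73, 22.71, 11.33, 11.21, 14.00, 17.27, 35.29.
For Cohort E: 53.58, 22.47, 16.87, 11.03, 10.09, 15.95, 27.91.
Standard total = 54,400; weights = 0.1415, 0.2004, 0.1434, 0.1471, 0.1471, 0.1048, 0.1158.
The 2005 intake: 0.1415×41.73 + 0.2004×22.71 + 0.1434×11.33 + 0.1471×11.21 + 0.1471×14.00 + 0.1048×17.27 + 0.1158×35.29 = 21.6858 per 10,000.
Cohort E: 0.1415×53.58 + 0.2004×22.47 + 0.1434×16.87 + 0.1471×11.03 + 0.1471×10.09 + 0.1048×15.95 + 0.1158×27.91 = 22.5134 per 10,000.
The crude rates (24.21 vs 23.18) would put the 2005 intake higher, but that reflects its age composition; once standardized to a common age structure, Cohort E has the higher underlying rate.

Cohort E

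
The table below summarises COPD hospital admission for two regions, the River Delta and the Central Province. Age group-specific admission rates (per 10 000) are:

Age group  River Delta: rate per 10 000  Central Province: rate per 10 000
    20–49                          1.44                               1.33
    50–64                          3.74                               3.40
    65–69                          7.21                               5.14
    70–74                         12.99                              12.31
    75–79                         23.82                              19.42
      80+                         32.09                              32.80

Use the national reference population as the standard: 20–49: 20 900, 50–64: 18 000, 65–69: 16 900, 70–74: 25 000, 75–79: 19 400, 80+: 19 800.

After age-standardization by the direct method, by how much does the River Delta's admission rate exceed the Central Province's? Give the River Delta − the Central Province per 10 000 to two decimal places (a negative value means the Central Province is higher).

1.10

Standard total = 120 000; weights = 0.1742, 0.1500, 0.1408, 0.2083, 0.1617, 0.1650.
The River Delta: 0.1742×1.44 + 0.1500×3.74 + 0.1408×7.21 + 0.2083×12.99 + 0.1617×23.82 + 0.1650×32.09 = 13.6792 per 10 000.
The Central Province: 0.1742×1.33 + 0.1500×3.40 + 0.1408×5.14 + 0.2083×12.31 + 0.1617×19.42 + 0.1650×32.80 = 12.5817 per 10 000.
Difference = 13.6792 − 12.5817 = 1.0975.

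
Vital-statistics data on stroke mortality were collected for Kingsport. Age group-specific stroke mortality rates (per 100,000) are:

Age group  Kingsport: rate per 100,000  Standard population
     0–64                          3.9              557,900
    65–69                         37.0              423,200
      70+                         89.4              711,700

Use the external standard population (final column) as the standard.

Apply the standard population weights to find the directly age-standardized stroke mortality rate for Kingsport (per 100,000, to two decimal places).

Standard total = 1,692,800; weights = 0.3296, 0.2500, 0.4204.
Standardized rate: 0.3296×3.9 + 0.2500×37.0 + 0.4204×89.4 = 48.1216 per 100,000.

48.12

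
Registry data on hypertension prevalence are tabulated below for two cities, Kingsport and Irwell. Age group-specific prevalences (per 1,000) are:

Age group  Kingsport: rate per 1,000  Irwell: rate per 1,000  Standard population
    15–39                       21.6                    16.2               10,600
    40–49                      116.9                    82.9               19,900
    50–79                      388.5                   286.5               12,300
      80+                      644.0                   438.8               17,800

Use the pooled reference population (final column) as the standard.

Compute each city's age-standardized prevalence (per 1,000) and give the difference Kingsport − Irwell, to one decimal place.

Standard total = 60,600; weights = 0.1749, 0.3284, 0.2030, 0.2937.
Kingsport: 0.1749×21.6 + 0.3284×116.9 + 0.2030×388.5 + 0.2937×644.0 = 310.1818 per 1,000.
Irwell: 0.1749×16.2 + 0.3284×82.9 + 0.2030×286.5 + 0.2937×438.8 = 217.0960 per 1,000.
Difference = 310.1818 − 217.0960 = 93.0858.

93.1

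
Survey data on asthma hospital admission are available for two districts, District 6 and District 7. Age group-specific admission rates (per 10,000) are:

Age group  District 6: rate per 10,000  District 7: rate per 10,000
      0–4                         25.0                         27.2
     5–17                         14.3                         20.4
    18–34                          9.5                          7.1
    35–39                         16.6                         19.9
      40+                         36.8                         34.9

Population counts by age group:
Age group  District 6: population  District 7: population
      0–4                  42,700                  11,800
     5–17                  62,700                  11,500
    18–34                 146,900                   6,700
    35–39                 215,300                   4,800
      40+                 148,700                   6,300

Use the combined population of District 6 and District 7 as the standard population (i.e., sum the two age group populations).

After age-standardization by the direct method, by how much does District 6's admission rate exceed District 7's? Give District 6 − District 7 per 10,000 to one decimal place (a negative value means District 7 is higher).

-1.0

Combined standard total = 657,400; weights = 0.0829, 0.1129, 0.2336, 0.3348, 0.2358.
District 6: 0.0829×25.0 + 0.1129×14.3 + 0.2336×9.5 + 0.3348×16.6 + 0.2358×36.8 = 20.1406 per 10,000.
District 7: 0.0829×27.2 + 0.1129×20.4 + 0.2336×7.1 + 0.3348×19.9 + 0.2358×34.9 = 21.1076 per 10,000.
Difference = 20.1406 − 21.1076 = -0.9670.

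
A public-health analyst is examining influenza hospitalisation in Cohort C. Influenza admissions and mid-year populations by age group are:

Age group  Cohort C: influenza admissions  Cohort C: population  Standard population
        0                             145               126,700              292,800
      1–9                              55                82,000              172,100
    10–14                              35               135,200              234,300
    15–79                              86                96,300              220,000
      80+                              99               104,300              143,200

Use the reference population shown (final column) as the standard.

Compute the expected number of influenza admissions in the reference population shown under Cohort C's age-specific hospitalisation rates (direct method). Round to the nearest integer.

844

Age-specific rates per 100,000 for Cohort C: 114.44, 67.07, 25.89, 89.30, 94.92.
Expected influenza admissions = Σ (standard pop × age-specific rate ÷ 100,000)
= 292,800×114.44/100,000 + 172,100×67.07/100,000 + 234,300×25.89/100,000 + 220,000×89.30/100,000 + 143,200×94.92/100,000
= 335.09 + 115.43 + 60.65 + 196.47 + 135.92 = 843.57.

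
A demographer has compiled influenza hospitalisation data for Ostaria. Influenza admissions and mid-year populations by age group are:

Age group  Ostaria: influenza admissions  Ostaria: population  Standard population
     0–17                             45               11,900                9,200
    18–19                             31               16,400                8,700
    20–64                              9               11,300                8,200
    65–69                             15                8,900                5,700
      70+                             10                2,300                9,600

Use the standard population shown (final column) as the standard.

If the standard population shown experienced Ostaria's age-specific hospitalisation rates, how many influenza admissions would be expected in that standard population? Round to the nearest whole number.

Age-specific rates per 100,000 for Ostaria: 378.15, 189.02, 79.65, 168.54, 434.78.
Expected influenza admissions = Σ (standard pop × age-specific rate ÷ 100,000)
= 9,200×378.15/100,000 + 8,700×189.02/100,000 + 8,200×79.65/100,000 + 5,700×168.54/100,000 + 9,600×434.78/100,000
= 34.79 + 16.45 + 6.53 + 9.61 + 41.74 = 109.11.

109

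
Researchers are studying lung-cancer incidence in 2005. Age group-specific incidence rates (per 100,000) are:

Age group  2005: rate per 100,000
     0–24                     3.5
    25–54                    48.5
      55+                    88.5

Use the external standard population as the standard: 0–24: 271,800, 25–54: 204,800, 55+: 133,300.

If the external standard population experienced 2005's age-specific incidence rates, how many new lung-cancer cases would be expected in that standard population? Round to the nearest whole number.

227

Expected new lung-cancer cases = Σ (standard pop × age-specific rate ÷ 100,000)
= 271,800×3.5/100,000 + 204,800×48.5/100,000 + 133,300×88.5/100,000
= 9.51 + 99.33 + 117.97 = 226.81.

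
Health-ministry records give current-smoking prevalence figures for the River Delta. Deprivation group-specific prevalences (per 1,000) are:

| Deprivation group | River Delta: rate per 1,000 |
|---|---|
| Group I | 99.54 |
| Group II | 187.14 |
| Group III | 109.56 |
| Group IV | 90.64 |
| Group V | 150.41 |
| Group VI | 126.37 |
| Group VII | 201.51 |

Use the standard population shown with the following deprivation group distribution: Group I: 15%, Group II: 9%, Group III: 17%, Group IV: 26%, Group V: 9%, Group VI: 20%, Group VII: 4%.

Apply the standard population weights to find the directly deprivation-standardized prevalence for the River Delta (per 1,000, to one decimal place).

Standard weights: 0.15, 0.09, 0.17, 0.26, 0.09, 0.20, 0.04.
Standardized rate: 0.1500×99.54 + 0.0900×187.14 + 0.1700×109.56 + 0.2600×90.64 + 0.0900×150.41 + 0.2000×126.37 + 0.0400×201.51 = 120.8365 per 1,000.

120.8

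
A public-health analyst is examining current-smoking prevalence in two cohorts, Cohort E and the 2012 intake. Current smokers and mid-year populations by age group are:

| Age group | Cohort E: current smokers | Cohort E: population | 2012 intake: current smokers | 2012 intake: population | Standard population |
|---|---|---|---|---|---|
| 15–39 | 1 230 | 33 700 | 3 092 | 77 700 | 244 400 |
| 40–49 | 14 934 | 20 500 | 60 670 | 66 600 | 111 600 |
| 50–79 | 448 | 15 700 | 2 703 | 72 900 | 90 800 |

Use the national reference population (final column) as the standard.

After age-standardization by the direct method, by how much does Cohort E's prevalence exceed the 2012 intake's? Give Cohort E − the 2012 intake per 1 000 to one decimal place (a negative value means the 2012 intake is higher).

-49.1

Age-specific rates per 1 000 for Cohort E: 36.499, 728.488, 28.535.
For the 2012 intake: 39.794, 910.961, 37.078.
Standard total = 446 800; weights = 0.5470, 0.2498, 0.2032.
Cohort E: 0.5470×36.499 + 0.2498×728.488 + 0.2032×28.535 = 207.7226 per 1 000.
The 2012 intake: 0.5470×39.794 + 0.2498×910.961 + 0.2032×37.078 = 256.8389 per 1 000.
Difference = 207.7226 − 256.8389 = -49.1163.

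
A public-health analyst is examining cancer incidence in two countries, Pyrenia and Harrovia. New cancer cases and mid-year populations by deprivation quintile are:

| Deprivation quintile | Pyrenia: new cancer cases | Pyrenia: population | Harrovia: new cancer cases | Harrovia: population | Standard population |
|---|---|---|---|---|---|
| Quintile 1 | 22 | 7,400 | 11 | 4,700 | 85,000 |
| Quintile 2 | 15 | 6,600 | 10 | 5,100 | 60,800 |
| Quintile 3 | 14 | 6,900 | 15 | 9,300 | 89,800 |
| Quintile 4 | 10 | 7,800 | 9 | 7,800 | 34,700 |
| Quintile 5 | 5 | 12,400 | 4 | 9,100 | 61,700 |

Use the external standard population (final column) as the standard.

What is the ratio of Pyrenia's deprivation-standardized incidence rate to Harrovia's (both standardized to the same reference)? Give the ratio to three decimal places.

1.212

Deprivation-specific rates per 100,000 for Pyrenia: 297.30, 227.27, 202.90, 128.21, 40.32.
For Harrovia: 234.04, 196.08, 161.29, 115.38, 43.96.
Standard total = 332,000; weights = 0.2560, 0.1831, 0.2705, 0.1045, 0.1858.
Pyrenia: 0.2560×297.30 + 0.1831×227.27 + 0.2705×202.90 + 0.1045×128.21 + 0.1858×40.32 = 193.5101 per 100,000.
Harrovia: 0.2560×234.04 + 0.1831×196.08 + 0.2705×161.29 + 0.1045×115.38 + 0.1858×43.96 = 159.6837 per 100,000.
Ratio = 193.5101 ÷ 159.6837 = 1.21183.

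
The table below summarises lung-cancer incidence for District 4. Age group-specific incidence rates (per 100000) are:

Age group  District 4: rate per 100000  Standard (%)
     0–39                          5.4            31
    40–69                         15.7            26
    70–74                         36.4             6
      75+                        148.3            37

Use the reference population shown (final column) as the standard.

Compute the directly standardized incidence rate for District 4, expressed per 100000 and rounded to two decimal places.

Standard weights: 0.31, 0.26, 0.06, 0.37.
Standardized rate: 0.3100×5.4 + 0.2600×15.7 + 0.0600×36.4 + 0.3700×148.3 = 62.8110 per 100000.

62.81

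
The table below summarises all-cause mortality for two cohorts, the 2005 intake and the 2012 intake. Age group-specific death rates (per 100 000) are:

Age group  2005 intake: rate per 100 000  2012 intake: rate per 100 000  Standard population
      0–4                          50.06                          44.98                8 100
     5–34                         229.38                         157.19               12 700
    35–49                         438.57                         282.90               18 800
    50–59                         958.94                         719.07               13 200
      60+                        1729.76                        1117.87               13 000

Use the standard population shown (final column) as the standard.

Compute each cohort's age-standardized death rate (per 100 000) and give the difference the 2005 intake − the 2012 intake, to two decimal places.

Standard total = 65 800; weights = 0.1231, 0.1930, 0.2857, 0.2006, 0.1976.
The 2005 intake: 0.1231×50.06 + 0.1930×229.38 + 0.2857×438.57 + 0.2006×958.94 + 0.1976×1729.76 = 709.8574 per 100 000.
The 2012 intake: 0.1231×44.98 + 0.1930×157.19 + 0.2857×282.90 + 0.2006×719.07 + 0.1976×1117.87 = 481.8116 per 100 000.
Difference = 709.8574 − 481.8116 = 228.0458.

228.05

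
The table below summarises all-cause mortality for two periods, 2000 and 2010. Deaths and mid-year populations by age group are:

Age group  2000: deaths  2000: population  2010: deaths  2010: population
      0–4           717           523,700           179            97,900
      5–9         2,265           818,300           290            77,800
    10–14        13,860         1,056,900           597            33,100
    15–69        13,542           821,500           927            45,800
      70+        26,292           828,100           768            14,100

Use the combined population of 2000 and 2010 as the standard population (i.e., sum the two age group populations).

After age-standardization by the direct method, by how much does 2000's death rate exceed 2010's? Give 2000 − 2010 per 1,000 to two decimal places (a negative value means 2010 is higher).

-6.69

Age-specific rates per 1,000 for 2000: 1.369, 2.768, 13.114, 16.484, 31.750.
For 2010: 1.828, 3.728, 18.036, 20.240, 54.468.
Combined standard total = 4,317,200; weights = 0.1440, 0.2076, 0.2525, 0.2009, 0.1951.
2000: 0.1440×1.369 + 0.2076×2.768 + 0.2525×13.114 + 0.2009×16.484 + 0.1951×31.750 = 13.5880 per 1,000.
2010: 0.1440×1.828 + 0.2076×3.728 + 0.2525×18.036 + 0.2009×20.240 + 0.1951×54.468 = 20.2825 per 1,000.
Difference = 13.5880 − 20.2825 = -6.6945.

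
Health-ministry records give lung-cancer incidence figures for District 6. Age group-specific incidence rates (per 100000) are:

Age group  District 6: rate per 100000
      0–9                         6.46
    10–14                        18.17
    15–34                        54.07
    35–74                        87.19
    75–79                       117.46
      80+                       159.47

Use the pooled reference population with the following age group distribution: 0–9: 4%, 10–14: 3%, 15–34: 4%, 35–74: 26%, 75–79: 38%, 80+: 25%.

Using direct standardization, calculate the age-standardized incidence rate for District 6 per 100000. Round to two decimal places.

Standard weights: 0.04, 0.03, 0.04, 0.26, 0.38, 0.25.
Standardized rate: 0.0400×6.46 + 0.0300×18.17 + 0.0400×54.07 + 0.2600×87.19 + 0.3800×117.46 + 0.2500×159.47 = 110.1380 per 100000.

110.14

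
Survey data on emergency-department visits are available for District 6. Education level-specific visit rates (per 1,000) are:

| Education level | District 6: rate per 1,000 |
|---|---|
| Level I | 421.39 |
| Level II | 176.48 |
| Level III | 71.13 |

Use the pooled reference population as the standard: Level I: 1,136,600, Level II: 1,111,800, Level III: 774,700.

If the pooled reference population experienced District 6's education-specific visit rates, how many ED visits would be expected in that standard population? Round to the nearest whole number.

730267

Expected ED visits = Σ (standard pop × education-specific rate ÷ 1,000)
= 1,136,600×421.39/1,000 + 1,111,800×176.48/1,000 + 774,700×71.13/1,000
= 478951.87 + 196210.46 + 55104.41 = 730266.75.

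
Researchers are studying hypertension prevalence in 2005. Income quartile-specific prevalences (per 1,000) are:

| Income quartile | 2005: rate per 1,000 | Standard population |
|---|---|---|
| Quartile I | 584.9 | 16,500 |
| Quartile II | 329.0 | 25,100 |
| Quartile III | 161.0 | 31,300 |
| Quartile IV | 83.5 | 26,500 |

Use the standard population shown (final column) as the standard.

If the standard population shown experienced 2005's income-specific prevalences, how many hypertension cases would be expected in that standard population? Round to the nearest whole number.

25161

Expected hypertension cases = Σ (standard pop × income-specific rate ÷ 1,000)
= 16,500×584.9/1,000 + 25,100×329.0/1,000 + 31,300×161.0/1,000 + 26,500×83.5/1,000
= 9650.85 + 8257.90 + 5039.30 + 2212.75 = 25160.80.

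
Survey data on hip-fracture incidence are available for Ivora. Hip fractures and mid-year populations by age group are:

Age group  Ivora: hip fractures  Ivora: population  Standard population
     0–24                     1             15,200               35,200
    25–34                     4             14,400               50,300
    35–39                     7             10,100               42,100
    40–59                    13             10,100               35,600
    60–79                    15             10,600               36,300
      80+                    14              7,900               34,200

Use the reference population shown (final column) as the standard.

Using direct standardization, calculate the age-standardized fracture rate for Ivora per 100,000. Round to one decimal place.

87.0

Age-specific rates per 100,000 for Ivora: 6.58, 27.78, 69.31, 128.71, 141.51, 177.22.
Standard total = 233,700; weights = 0.1506, 0.2152, 0.1801, 0.1523, 0.1553, 0.1463.
Standardized rate: 0.1506×6.58 + 0.2152×27.78 + 0.1801×69.31 + 0.1523×128.71 + 0.1553×141.51 + 0.1463×177.22 = 86.9763 per 100,000.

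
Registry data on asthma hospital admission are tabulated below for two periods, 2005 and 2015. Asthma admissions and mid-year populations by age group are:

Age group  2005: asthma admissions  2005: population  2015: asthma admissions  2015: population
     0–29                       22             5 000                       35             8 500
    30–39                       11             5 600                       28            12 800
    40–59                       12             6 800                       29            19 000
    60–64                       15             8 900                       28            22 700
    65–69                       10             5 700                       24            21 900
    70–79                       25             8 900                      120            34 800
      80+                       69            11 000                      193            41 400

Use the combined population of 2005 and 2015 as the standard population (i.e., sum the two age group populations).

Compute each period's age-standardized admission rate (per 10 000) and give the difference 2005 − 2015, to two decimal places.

Age-specific rates per 10 000 for 2005: 44.00, 19.64, 17.65, 16.85, 17.54, 28.09, 62.73.
For 2015: 41.18, 21.88, 15.26, 12.33, 10.96, 34.48, 46.62.
Combined standard total = 213 000; weights = 0.0634, 0.0864, 0.1211, 0.1484, 0.1296, 0.2052, 0.2460.
2005: 0.0634×44.00 + 0.0864×19.64 + 0.1211×17.65 + 0.1484×16.85 + 0.1296×17.54 + 0.2052×28.09 + 0.2460×62.73 = 32.5913 per 10 000.
2015: 0.0634×41.18 + 0.0864×21.88 + 0.1211×15.26 + 0.1484×12.33 + 0.1296×10.96 + 0.2052×34.48 + 0.2460×46.62 = 28.1414 per 10 000.
Difference = 32.5913 − 28.1414 = 4.4499.

4.45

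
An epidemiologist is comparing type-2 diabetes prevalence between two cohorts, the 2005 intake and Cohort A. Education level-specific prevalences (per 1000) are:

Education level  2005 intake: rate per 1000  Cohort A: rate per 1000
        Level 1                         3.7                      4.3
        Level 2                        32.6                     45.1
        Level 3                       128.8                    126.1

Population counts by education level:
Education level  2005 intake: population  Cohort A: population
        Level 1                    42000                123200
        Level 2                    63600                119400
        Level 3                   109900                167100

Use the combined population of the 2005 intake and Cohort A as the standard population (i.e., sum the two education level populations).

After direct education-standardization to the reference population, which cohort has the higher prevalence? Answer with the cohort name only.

Combined standard total = 625200; weights = 0.2642, 0.2927, 0.4431.
The 2005 intake: 0.2642×3.7 + 0.2927×32.6 + 0.4431×128.8 = 67.5858 per 1000.
Cohort A: 0.2642×4.3 + 0.2927×45.1 + 0.4431×126.1 = 70.2069 per 1000.
The crude rates (76.03 vs 65.87) would put the 2005 intake higher, but that reflects its education composition; once standardized to a common education structure, Cohort A has the higher underlying rate.

Cohort A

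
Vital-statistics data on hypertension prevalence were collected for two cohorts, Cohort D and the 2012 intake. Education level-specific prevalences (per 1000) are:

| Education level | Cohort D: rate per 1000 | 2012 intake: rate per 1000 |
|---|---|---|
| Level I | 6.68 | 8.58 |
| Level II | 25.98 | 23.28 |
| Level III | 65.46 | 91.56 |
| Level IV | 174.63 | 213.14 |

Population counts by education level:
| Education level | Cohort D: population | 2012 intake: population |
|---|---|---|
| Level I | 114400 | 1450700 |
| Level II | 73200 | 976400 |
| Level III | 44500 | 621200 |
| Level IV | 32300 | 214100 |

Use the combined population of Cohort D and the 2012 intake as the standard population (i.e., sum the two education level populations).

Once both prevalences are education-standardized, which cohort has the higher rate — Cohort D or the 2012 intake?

Combined standard total = 3526800; weights = 0.4438, 0.2976, 0.1888, 0.0699.
Cohort D: 0.4438×6.68 + 0.2976×25.98 + 0.1888×65.46 + 0.0699×174.63 = 35.2526 per 1000.
The 2012 intake: 0.4438×8.58 + 0.2976×23.28 + 0.1888×91.56 + 0.0699×213.14 = 42.9093 per 1000.
The crude rates (42.43 vs 42.20) would put Cohort D higher, but that reflects its education composition; once standardized to a common education structure, the 2012 intake has the higher underlying rate.

2012 intake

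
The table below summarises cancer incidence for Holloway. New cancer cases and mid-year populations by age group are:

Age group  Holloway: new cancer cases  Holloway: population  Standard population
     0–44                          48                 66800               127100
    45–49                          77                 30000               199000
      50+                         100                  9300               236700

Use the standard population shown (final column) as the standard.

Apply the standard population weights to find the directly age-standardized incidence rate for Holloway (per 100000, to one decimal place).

559.2

Age-specific rates per 100000 for Holloway: 71.86, 256.67, 1075.27.
Standard total = 562800; weights = 0.2258, 0.3536, 0.4206.
Standardized rate: 0.2258×71.86 + 0.3536×256.67 + 0.4206×1075.27 = 559.2142 per 100000.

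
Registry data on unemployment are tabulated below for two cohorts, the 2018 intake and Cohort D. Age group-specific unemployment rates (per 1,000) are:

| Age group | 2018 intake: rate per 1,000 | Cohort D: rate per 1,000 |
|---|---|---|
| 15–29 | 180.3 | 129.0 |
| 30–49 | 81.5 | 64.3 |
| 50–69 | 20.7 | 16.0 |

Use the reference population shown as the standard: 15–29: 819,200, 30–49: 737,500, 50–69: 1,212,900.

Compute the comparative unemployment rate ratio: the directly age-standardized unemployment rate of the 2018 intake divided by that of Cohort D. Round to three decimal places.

Standard total = 2,769,600; weights = 0.2958, 0.2663, 0.4379.
The 2018 intake: 0.2958×180.3 + 0.2663×81.5 + 0.4379×20.7 = 84.0970 per 1,000.
Cohort D: 0.2958×129.0 + 0.2663×64.3 + 0.4379×16.0 = 62.2850 per 1,000.
Ratio = 84.0970 ÷ 62.2850 = 1.35020.

1.350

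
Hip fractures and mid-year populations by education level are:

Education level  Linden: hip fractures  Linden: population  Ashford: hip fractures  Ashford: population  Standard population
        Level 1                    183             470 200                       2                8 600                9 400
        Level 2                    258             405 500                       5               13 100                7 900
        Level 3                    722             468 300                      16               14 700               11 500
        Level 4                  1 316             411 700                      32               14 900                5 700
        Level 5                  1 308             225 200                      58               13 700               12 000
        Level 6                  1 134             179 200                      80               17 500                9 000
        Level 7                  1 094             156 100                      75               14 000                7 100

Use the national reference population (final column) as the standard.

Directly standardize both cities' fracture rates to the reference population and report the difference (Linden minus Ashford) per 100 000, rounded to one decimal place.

Education-specific rates per 100 000 for Linden: 38.92, 63.63, 154.17, 319.65, 580.82, 632.81, 700.83.
For Ashford: 23.26, 38.17, 108.84, 214.77, 423.36, 457.14, 535.71.
Standard total = 62 600; weights = 0.1502, 0.1262, 0.1837, 0.0911, 0.1917, 0.1438, 0.1134.
Linden: 0.1502×38.92 + 0.1262×63.63 + 0.1837×154.17 + 0.0911×319.65 + 0.1917×580.82 + 0.1438×632.81 + 0.1134×700.83 = 353.1075 per 100 000.
Ashford: 0.1502×23.26 + 0.1262×38.17 + 0.1837×108.84 + 0.0911×214.77 + 0.1917×423.36 + 0.1438×457.14 + 0.1134×535.71 = 255.4975 per 100 000.
Difference = 353.1075 − 255.4975 = 97.6100.

97.6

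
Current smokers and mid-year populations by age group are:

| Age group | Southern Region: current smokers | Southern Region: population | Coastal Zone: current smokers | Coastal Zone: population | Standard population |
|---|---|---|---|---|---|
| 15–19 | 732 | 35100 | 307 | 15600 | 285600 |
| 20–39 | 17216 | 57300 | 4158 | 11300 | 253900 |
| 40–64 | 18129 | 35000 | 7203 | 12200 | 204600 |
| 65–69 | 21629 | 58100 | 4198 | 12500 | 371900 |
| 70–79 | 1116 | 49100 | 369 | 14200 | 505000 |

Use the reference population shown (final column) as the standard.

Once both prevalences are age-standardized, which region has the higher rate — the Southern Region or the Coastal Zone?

Coastal Zone

Age-specific rates per 1000 for the Southern Region: 20.855, 300.454, 517.971, 372.272, 22.729.
For the Coastal Zone: 19.679, 367.965, 590.410, 335.840, 25.986.
Standard total = 1621000; weights = 0.1762, 0.1566, 0.1262, 0.2294, 0.3115.
The Southern Region: 0.1762×20.855 + 0.1566×300.454 + 0.1262×517.971 + 0.2294×372.272 + 0.3115×22.729 = 208.6023 per 1000.
The Coastal Zone: 0.1762×19.679 + 0.1566×367.965 + 0.1262×590.410 + 0.2294×335.840 + 0.3115×25.986 = 220.7689 per 1000.
The crude rates (250.73 vs 246.73) would put the Southern Region higher, but that reflects its age composition; once standardized to a common age structure, the Coastal Zone has the higher underlying rate.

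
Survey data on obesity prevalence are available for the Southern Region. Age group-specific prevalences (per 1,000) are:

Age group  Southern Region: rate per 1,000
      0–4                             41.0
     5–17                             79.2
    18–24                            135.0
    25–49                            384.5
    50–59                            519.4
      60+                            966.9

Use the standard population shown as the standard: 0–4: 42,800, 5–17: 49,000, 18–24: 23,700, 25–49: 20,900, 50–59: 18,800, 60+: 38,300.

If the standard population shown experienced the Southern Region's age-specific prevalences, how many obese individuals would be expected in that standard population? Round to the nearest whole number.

63668

Expected obese individuals = Σ (standard pop × age-specific rate ÷ 1,000)
= 42,800×41.0/1,000 + 49,000×79.2/1,000 + 23,700×135.0/1,000 + 20,900×384.5/1,000 + 18,800×519.4/1,000 + 38,300×966.9/1,000
= 1754.80 + 3880.80 + 3199.50 + 8036.05 + 9764.72 + 37032.27 = 63668.14.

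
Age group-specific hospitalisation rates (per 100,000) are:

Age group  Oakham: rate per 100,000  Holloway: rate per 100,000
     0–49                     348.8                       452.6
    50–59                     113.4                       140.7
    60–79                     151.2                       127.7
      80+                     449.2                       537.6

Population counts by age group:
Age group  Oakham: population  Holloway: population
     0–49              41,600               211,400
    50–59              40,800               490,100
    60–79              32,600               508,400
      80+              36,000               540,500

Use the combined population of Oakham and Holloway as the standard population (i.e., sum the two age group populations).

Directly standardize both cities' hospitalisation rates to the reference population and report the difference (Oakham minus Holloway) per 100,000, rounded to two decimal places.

-41.55

Combined standard total = 1,901,400; weights = 0.1331, 0.2792, 0.2845, 0.3032.
Oakham: 0.1331×348.8 + 0.2792×113.4 + 0.2845×151.2 + 0.3032×449.2 = 257.2912 per 100,000.
Holloway: 0.1331×452.6 + 0.2792×140.7 + 0.2845×127.7 + 0.3032×537.6 = 298.8417 per 100,000.
Difference = 257.2912 − 298.8417 = -41.5505.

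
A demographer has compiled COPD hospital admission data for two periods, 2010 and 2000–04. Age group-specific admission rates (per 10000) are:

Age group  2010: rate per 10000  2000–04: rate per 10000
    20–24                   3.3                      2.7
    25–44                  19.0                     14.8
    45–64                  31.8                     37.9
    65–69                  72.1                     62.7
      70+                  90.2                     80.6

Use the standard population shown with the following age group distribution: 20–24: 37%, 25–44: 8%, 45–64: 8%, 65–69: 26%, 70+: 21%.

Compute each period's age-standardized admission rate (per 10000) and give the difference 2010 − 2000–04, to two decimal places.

4.53

Standard weights: 0.37, 0.08, 0.08, 0.26, 0.21.
2010: 0.3700×3.3 + 0.0800×19.0 + 0.0800×31.8 + 0.2600×72.1 + 0.2100×90.2 = 42.9730 per 10000.
2000–04: 0.3700×2.7 + 0.0800×14.8 + 0.0800×37.9 + 0.2600×62.7 + 0.2100×80.6 = 38.4430 per 10000.
Difference = 42.9730 − 38.4430 = 4.5300.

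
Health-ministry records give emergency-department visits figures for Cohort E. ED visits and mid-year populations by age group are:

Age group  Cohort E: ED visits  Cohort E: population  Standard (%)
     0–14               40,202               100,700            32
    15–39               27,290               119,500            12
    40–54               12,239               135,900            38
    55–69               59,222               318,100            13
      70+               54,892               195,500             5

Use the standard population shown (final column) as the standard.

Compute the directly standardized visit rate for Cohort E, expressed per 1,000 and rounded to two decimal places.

Age-specific rates per 1,000 for Cohort E: 399.225, 228.368, 90.059, 186.174, 280.777.
Standard weights: 0.32, 0.12, 0.38, 0.13, 0.05.
Standardized rate: 0.3200×399.225 + 0.1200×228.368 + 0.3800×90.059 + 0.1300×186.174 + 0.0500×280.777 = 227.6202 per 1,000.

227.62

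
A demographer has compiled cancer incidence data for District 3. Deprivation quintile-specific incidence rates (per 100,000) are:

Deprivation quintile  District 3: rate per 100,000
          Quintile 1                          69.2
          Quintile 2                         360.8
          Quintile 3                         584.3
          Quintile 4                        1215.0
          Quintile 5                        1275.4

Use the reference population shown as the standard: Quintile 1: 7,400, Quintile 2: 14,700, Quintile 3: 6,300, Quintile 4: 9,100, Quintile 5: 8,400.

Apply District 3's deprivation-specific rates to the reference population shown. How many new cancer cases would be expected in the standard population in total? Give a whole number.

313

Expected new cancer cases = Σ (standard pop × deprivation-specific rate ÷ 100,000)
= 7,400×69.2/100,000 + 14,700×360.8/100,000 + 6,300×584.3/100,000 + 9,100×1215.0/100,000 + 8,400×1275.4/100,000
= 5.12 + 53.04 + 36.81 + 110.56 + 107.13 = 312.67.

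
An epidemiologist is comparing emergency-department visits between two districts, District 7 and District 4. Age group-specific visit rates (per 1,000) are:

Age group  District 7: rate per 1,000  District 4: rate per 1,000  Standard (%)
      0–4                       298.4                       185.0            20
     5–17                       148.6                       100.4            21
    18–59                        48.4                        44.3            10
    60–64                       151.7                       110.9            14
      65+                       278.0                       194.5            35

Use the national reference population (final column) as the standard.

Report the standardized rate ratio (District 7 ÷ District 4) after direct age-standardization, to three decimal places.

Standard weights: 0.20, 0.21, 0.10, 0.14, 0.35.
District 7: 0.2000×298.4 + 0.2100×148.6 + 0.1000×48.4 + 0.1400×151.7 + 0.3500×278.0 = 214.2640 per 1,000.
District 4: 0.2000×185.0 + 0.2100×100.4 + 0.1000×44.3 + 0.1400×110.9 + 0.3500×194.5 = 146.1150 per 1,000.
Ratio = 214.2640 ÷ 146.1150 = 1.46641.

1.466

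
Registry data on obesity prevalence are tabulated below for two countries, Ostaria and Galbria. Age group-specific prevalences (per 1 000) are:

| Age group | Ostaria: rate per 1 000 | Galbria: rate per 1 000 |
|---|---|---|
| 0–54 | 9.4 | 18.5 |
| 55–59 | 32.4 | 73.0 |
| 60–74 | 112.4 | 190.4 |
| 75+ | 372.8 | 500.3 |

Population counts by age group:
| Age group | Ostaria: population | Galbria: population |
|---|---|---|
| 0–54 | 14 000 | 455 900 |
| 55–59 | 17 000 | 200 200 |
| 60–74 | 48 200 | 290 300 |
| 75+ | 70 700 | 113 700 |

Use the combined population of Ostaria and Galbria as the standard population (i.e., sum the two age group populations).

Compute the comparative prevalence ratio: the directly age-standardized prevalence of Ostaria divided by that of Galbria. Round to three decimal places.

Combined standard total = 1 210 000; weights = 0.3883, 0.1795, 0.2798, 0.1524.
Ostaria: 0.3883×9.4 + 0.1795×32.4 + 0.2798×112.4 + 0.1524×372.8 = 97.7240 per 1 000.
Galbria: 0.3883×18.5 + 0.1795×73.0 + 0.2798×190.4 + 0.1524×500.3 = 149.7971 per 1 000.
Ratio = 97.7240 ÷ 149.7971 = 0.65238.

0.652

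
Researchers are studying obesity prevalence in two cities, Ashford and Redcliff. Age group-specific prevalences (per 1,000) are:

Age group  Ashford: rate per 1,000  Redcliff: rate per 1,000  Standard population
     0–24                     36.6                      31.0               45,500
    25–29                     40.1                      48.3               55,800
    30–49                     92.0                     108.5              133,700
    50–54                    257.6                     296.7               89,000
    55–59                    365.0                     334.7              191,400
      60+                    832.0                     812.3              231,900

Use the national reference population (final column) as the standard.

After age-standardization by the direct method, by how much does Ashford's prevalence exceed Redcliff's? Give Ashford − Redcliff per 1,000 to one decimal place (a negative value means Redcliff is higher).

Standard total = 747,300; weights = 0.0609, 0.0747, 0.1789, 0.1191, 0.2561, 0.3103.
Ashford: 0.0609×36.6 + 0.0747×40.1 + 0.1789×92.0 + 0.1191×257.6 + 0.2561×365.0 + 0.3103×832.0 = 404.0298 per 1,000.
Redcliff: 0.0609×31.0 + 0.0747×48.3 + 0.1789×108.5 + 0.1191×296.7 + 0.2561×334.7 + 0.3103×812.3 = 398.0360 per 1,000.
Difference = 404.0298 − 398.0360 = 5.9938.

6.0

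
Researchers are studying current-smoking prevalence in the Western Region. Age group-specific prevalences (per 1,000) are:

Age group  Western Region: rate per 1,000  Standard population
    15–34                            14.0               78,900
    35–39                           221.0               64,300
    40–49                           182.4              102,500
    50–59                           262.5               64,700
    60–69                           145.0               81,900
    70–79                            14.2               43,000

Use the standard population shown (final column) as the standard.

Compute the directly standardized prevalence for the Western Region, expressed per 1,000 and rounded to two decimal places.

Standard total = 435,300; weights = 0.1813, 0.1477, 0.2355, 0.1486, 0.1881, 0.0988.
Standardized rate: 0.1813×14.0 + 0.1477×221.0 + 0.2355×182.4 + 0.1486×262.5 + 0.1881×145.0 + 0.0988×14.2 = 145.8322 per 1,000.

145.83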